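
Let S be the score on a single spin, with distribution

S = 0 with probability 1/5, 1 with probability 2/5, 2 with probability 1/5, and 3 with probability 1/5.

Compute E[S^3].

E[S^3] = Σ s^3·P(S=s)
 = 0·1/5 + 1·2/5 + 8·1/5 + 27·1/5
 = 0 + 2/5 + 8/5 + 27/5
 = 37/5

7.4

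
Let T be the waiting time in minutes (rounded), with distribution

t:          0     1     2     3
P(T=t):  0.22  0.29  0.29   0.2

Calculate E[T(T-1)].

1.78

E[T(T-1)] = Σ t(t-1)·P(T=t)
 = 0·0.22 + 0·0.29 + 2·0.29 + 6·0.2
 = 0 + 0 + 0.58 + 1.2
 = 1.78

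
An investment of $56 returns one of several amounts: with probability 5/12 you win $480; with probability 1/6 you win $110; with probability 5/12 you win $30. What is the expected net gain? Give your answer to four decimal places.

174.8333

E[payout] = 480·5/12 + 110·1/6 + 30·5/12
 = 200 + 55/3 + 25/2
 = 1385/6
Net = 1385/6 - 56 = 1049/6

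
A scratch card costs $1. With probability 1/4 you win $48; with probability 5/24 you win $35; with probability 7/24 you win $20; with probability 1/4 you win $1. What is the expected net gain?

E[payout] = 48·1/4 + 35·5/24 + 20·7/24 + 1·1/4
 = 12 + 175/24 + 35/6 + 1/4
 = 203/8
Net = 203/8 - 1 = 195/8

24.375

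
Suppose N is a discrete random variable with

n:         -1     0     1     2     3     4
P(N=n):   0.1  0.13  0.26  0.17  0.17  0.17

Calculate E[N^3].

16.99

E[N^3] = Σ n^3·P(N=n)
 = (-1)·0.1 + 0·0.13 + 1·0.26 + 8·0.17 + 27·0.17 + 64·0.17
 = (-0.1) + 0 + 0.26 + 1.36 + 4.59 + 10.88
 = 16.99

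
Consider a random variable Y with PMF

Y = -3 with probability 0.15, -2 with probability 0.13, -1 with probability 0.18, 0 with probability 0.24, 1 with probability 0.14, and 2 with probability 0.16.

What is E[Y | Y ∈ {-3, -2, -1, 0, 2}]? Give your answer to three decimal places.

-0.663

P(Y ∈ {-3, -2, -1, 0, 2}) = 0.15 + 0.13 + 0.18 + 0.24 + 0.16 = 0.86.
E[Y | Y ∈ {-3, -2, -1, 0, 2}] = [(-3)·0.15 + (-2)·0.13 + (-1)·0.18 + 0·0.24 + 2·0.16] / 0.86
 = -0.57 / 0.86
 = -57/86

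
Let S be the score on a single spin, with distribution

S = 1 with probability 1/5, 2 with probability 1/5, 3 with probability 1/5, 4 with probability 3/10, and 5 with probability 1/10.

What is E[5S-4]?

10.5

E[5S-4] = Σ (5s-4)·P(S=s)
 = 1·1/5 + 6·1/5 + 11·1/5 + 16·3/10 + 21·1/10
 = 1/5 + 6/5 + 11/5 + 24/5 + 21/10
 = 21/2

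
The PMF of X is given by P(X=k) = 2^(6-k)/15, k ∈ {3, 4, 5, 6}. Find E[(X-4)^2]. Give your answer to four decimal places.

0.9333

E[(X-4)^2] = Σ (x-4)^2·P(X=x)
 = 1·8/15 + 0·4/15 + 1·2/15 + 4·1/15
 = 8/15 + 0 + 2/15 + 4/15
 = 14/15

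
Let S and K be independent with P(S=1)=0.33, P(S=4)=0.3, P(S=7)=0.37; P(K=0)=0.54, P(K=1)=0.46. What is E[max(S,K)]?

4.12

E[max(S,K)] = Σ_s Σ_k max(s,k) · P(S=s)P(K=k)
 = 1·0.1782 + 1·0.1518 + 4·0.162 + 4·0.138 + 7·0.1998 + 7·0.1702
 = 0.1782 + 0.1518 + 0.648 + 0.552 + 1.3986 + 1.1914
 = 4.12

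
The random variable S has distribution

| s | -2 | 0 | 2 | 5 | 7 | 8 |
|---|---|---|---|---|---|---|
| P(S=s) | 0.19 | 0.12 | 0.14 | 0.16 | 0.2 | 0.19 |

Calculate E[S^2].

27.28

E[S^2] = Σ s^2·P(S=s)
 = 4·0.19 + 0·0.12 + 4·0.14 + 25·0.16 + 49·0.2 + 64·0.19
 = 0.76 + 0 + 0.56 + 4 + 9.8 + 12.16
 = 27.28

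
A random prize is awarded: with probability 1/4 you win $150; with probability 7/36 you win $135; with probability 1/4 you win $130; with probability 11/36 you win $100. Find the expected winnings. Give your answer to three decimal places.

126.806

E[payout] = 150·1/4 + 135·7/36 + 130·1/4 + 100·11/36
 = 75/2 + 105/4 + 65/2 + 275/9
 = 4565/36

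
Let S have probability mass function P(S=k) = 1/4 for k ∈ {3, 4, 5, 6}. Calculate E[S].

E[S] = Σ s·P(S=s)
 = 3·1/4 + 4·1/4 + 5·1/4 + 6·1/4
 = 3/4 + 1 + 5/4 + 3/2
 = 9/2

4.5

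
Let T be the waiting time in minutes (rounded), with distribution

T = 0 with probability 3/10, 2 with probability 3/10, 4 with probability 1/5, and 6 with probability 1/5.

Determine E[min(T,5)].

E[min(T,5)] = Σ min(t,5)·P(T=t)
 = 0·3/10 + 2·3/10 + 4·1/5 + 5·1/5
 = 0 + 3/5 + 4/5 + 1
 = 12/5

2.4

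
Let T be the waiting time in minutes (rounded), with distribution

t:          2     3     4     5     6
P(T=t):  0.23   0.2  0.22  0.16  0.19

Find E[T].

3.88

E[T] = Σ t·P(T=t)
 = 2·0.23 + 3·0.2 + 4·0.22 + 5·0.16 + 6·0.19
 = 0.46 + 0.6 + 0.88 + 0.8 + 1.14
 = 3.88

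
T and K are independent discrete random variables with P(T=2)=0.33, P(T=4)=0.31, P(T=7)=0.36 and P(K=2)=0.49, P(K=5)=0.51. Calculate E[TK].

E[TK] = Σ_t Σ_k tk · P(T=t)P(K=k)
 = 4·0.1617 + 10·0.1683 + 8·0.1519 + 20·0.1581 + 14·0.1764 + 35·0.1836
 = 0.6468 + 1.683 + 1.2152 + 3.162 + 2.4696 + 6.426
 = 15.6026

15.6026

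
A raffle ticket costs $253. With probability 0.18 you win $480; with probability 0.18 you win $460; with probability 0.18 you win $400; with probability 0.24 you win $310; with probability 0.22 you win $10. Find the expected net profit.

E[payout] = 480·0.18 + 460·0.18 + 400·0.18 + 310·0.24 + 10·0.22
 = 86.4 + 82.8 + 72 + 74.4 + 2.2
 = 317.8
Net = 317.8 - 253 = 64.8

64.8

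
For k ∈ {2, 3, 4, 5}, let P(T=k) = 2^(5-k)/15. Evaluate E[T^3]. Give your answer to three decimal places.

28.333

E[T^3] = Σ t^3·P(T=t)
 = 8·8/15 + 27·4/15 + 64·2/15 + 125·1/15
 = 64/15 + 36/5 + 128/15 + 25/3
 = 85/3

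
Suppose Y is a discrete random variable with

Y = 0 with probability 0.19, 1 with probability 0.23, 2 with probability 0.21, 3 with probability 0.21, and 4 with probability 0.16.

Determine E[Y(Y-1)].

E[Y(Y-1)] = Σ y(y-1)·P(Y=y)
 = 0·0.19 + 0·0.23 + 2·0.21 + 6·0.21 + 12·0.16
 = 0 + 0 + 0.42 + 1.26 + 1.92
 = 3.6

3.6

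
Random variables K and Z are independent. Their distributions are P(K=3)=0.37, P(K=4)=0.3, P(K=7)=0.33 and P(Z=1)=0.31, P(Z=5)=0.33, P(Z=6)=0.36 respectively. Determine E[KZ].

E[KZ] = Σ_k Σ_z kz · P(K=k)P(Z=z)
 = 3·0.1147 + 15·0.1221 + 18·0.1332 + 4·0.093 + 20·0.099 + 24·0.108 + 7·0.1023 + 35·0.1089 + 42·0.1188
 = 0.3441 + 1.8315 + 2.3976 + 0.372 + 1.98 + 2.592 + 0.7161 + 3.8115 + 4.9896
 = 19.0344

19.0344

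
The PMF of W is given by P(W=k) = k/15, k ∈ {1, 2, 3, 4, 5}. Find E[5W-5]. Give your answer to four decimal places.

E[5W-5] = Σ (5w-5)·P(W=w)
 = 0·1/15 + 5·2/15 + 10·1/5 + 15·4/15 + 20·1/3
 = 0 + 2/3 + 2 + 4 + 20/3
 = 40/3

13.3333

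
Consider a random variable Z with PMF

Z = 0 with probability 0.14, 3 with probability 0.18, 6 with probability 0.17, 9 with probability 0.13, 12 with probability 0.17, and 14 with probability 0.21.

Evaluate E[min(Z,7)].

E[min(Z,7)] = Σ min(z,7)·P(Z=z)
 = 0·0.14 + 3·0.18 + 6·0.17 + 7·0.13 + 7·0.17 + 7·0.21
 = 0 + 0.54 + 1.02 + 0.91 + 1.19 + 1.47
 = 5.13

5.13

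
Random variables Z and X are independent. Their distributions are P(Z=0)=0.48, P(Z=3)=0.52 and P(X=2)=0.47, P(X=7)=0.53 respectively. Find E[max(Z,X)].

4.8944

E[max(Z,X)] = Σ_z Σ_x max(z,x) · P(Z=z)P(X=x)
 = 2·0.2256 + 7·0.2544 + 3·0.2444 + 7·0.2756
 = 0.4512 + 1.7808 + 0.7332 + 1.9292
 = 4.8944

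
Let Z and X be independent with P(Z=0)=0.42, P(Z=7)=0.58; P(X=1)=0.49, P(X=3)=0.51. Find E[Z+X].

E[Z+X] = Σ_z Σ_x (z+x) · P(Z=z)P(X=x)
 = 1·0.2058 + 3·0.2142 + 8·0.2842 + 10·0.2958
 = 0.2058 + 0.6426 + 2.2736 + 2.958
 = 6.08

6.08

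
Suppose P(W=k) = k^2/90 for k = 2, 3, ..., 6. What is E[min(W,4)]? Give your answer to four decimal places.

3.8111

E[min(W,4)] = Σ min(w,4)·P(W=w)
 = 2·2/45 + 3·1/10 + 4·8/45 + 4·5/18 + 4·2/5
 = 4/45 + 3/10 + 32/45 + 10/9 + 8/5
 = 343/90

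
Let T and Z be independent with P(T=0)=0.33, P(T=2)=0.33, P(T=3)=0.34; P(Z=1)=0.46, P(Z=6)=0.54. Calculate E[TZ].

E[TZ] = Σ_t Σ_z tz · P(T=t)P(Z=z)
 = 0·0.1518 + 0·0.1782 + 2·0.1518 + 12·0.1782 + 3·0.1564 + 18·0.1836
 = 0 + 0 + 0.3036 + 2.1384 + 0.4692 + 3.3048
 = 6.216

6.216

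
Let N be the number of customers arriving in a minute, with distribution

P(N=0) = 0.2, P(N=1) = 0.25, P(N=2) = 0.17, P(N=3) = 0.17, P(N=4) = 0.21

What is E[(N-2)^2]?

2.06

E[(N-2)^2] = Σ (n-2)^2·P(N=n)
 = 4·0.2 + 1·0.25 + 0·0.17 + 1·0.17 + 4·0.21
 = 0.8 + 0.25 + 0 + 0.17 + 0.84
 = 2.06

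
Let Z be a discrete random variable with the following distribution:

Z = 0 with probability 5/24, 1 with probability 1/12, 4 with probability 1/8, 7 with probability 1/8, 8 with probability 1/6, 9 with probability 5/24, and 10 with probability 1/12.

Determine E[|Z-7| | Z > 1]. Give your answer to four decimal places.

P(Z > 1) = 1/8 + 1/8 + 1/6 + 5/24 + 1/12 = 17/24.
E[|Z-7| | Z > 1] = [3·1/8 + 0·1/8 + 1·1/6 + 2·5/24 + 3·1/12] / (17/24)
 = 29/24 / (17/24)
 = 29/17

1.7059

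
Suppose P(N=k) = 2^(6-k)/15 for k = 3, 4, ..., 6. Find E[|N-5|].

1.4

E[|N-5|] = Σ |n-5|·P(N=n)
 = 2·8/15 + 1·4/15 + 0·2/15 + 1·1/15
 = 16/15 + 4/15 + 0 + 1/15
 = 7/5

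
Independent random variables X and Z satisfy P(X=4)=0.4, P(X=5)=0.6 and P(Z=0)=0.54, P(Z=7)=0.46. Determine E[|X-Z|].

3.588

E[|X-Z|] = Σ_x Σ_z |x-z| · P(X=x)P(Z=z)
 = 4·0.216 + 3·0.184 + 5·0.324 + 2·0.276
 = 0.864 + 0.552 + 1.62 + 0.552
 = 3.588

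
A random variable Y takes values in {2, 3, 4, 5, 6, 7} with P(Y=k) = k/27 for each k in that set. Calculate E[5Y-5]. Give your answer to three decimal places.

E[5Y-5] = Σ (5y-5)·P(Y=y)
 = 5·2/27 + 10·1/9 + 15·4/27 + 20·5/27 + 25·2/9 + 30·7/27
 = 10/27 + 10/9 + 20/9 + 100/27 + 50/9 + 70/9
 = 560/27

20.741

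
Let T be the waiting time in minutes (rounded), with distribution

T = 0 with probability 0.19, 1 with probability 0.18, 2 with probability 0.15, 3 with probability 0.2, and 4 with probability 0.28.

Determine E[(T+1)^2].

12.46

E[(T+1)^2] = Σ (t+1)^2·P(T=t)
 = 1·0.19 + 4·0.18 + 9·0.15 + 16·0.2 + 25·0.28
 = 0.19 + 0.72 + 1.35 + 3.2 + 7
 = 12.46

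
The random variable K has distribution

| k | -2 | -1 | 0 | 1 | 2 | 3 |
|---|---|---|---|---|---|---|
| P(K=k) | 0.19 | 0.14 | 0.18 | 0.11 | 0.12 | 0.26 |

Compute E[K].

0.61

E[K] = Σ k·P(K=k)
 = (-2)·0.19 + (-1)·0.14 + 0·0.18 + 1·0.11 + 2·0.12 + 3·0.26
 = (-0.38) + (-0.14) + 0 + 0.11 + 0.24 + 0.78
 = 0.61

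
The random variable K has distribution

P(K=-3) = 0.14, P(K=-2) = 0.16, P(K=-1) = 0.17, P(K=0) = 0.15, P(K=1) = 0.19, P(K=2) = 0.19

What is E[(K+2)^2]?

E[(K+2)^2] = Σ (k+2)^2·P(K=k)
 = 1·0.14 + 0·0.16 + 1·0.17 + 4·0.15 + 9·0.19 + 16·0.19
 = 0.14 + 0 + 0.17 + 0.6 + 1.71 + 3.04
 = 5.66

5.66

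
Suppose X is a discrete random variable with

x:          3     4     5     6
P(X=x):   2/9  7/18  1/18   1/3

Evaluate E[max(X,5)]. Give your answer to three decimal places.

E[max(X,5)] = Σ max(x,5)·P(X=x)
 = 5·2/9 + 5·7/18 + 5·1/18 + 6·1/3
 = 10/9 + 35/18 + 5/18 + 2
 = 16/3

5.333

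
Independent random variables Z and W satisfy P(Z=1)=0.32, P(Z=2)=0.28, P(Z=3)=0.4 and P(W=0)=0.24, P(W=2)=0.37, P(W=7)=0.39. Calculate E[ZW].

E[ZW] = Σ_z Σ_w zw · P(Z=z)P(W=w)
 = 0·0.0768 + 2·0.1184 + 7·0.1248 + 0·0.0672 + 4·0.1036 + 14·0.1092 + 0·0.096 + 6·0.148 + 21·0.156
 = 0 + 0.2368 + 0.8736 + 0 + 0.4144 + 1.5288 + 0 + 0.888 + 3.276
 = 7.2176

7.2176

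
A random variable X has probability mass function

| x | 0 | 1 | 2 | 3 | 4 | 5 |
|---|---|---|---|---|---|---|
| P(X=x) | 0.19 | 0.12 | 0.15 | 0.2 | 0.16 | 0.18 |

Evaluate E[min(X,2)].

E[min(X,2)] = Σ min(x,2)·P(X=x)
 = 0·0.19 + 1·0.12 + 2·0.15 + 2·0.2 + 2·0.16 + 2·0.18
 = 0 + 0.12 + 0.3 + 0.4 + 0.32 + 0.36
 = 1.5

1.5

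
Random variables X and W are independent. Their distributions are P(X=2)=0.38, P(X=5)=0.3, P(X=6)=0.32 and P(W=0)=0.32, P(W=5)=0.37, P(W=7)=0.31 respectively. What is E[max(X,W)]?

E[max(X,W)] = Σ_x Σ_w max(x,w) · P(X=x)P(W=w)
 = 2·0.1216 + 5·0.1406 + 7·0.1178 + 5·0.096 + 5·0.111 + 7·0.093 + 6·0.1024 + 6·0.1184 + 7·0.0992
 = 0.2432 + 0.703 + 0.8246 + 0.48 + 0.555 + 0.651 + 0.6144 + 0.7104 + 0.6944
 = 5.476

5.476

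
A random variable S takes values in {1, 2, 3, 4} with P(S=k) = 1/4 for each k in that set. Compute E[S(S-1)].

E[S(S-1)] = Σ s(s-1)·P(S=s)
 = 0·1/4 + 2·1/4 + 6·1/4 + 12·1/4
 = 0 + 1/2 + 3/2 + 3
 = 5

5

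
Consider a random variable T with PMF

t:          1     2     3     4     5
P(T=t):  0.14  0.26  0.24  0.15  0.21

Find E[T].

3.03

E[T] = Σ t·P(T=t)
 = 1·0.14 + 2·0.26 + 3·0.24 + 4·0.15 + 5·0.21
 = 0.14 + 0.52 + 0.72 + 0.6 + 1.05
 = 3.03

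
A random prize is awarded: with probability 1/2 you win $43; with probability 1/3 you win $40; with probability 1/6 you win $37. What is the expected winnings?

41

E[payout] = 43·1/2 + 40·1/3 + 37·1/6
 = 43/2 + 40/3 + 37/6
 = 41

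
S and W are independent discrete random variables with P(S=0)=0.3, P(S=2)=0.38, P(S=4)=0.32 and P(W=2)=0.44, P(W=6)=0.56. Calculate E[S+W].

E[S+W] = Σ_s Σ_w (s+w) · P(S=s)P(W=w)
 = 2·0.132 + 6·0.168 + 4·0.1672 + 8·0.2128 + 6·0.1408 + 10·0.1792
 = 0.264 + 1.008 + 0.6688 + 1.7024 + 0.8448 + 1.792
 = 6.28

6.28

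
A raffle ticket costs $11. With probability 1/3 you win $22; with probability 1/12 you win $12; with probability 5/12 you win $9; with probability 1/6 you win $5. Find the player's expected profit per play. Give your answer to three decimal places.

1.917

E[payout] = 22·1/3 + 12·1/12 + 9·5/12 + 5·1/6
 = 22/3 + 1 + 15/4 + 5/6
 = 155/12
Net = 155/12 - 11 = 23/12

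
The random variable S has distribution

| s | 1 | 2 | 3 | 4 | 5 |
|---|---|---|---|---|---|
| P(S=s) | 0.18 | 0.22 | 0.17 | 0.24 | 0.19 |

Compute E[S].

3.04

E[S] = Σ s·P(S=s)
 = 1·0.18 + 2·0.22 + 3·0.17 + 4·0.24 + 5·0.19
 = 0.18 + 0.44 + 0.51 + 0.96 + 0.95
 = 3.04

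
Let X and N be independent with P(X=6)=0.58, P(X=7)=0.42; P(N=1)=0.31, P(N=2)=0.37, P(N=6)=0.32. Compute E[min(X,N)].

E[min(X,N)] = Σ_x Σ_n min(x,n) · P(X=x)P(N=n)
 = 1·0.1798 + 2·0.2146 + 6·0.1856 + 1·0.1302 + 2·0.1554 + 6·0.1344
 = 0.1798 + 0.4292 + 1.1136 + 0.1302 + 0.3108 + 0.8064
 = 2.97

2.97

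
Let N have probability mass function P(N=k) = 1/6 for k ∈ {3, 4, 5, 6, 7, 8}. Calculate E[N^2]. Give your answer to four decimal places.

E[N^2] = Σ n^2·P(N=n)
 = 9·1/6 + 16·1/6 + 25·1/6 + 36·1/6 + 49·1/6 + 64·1/6
 = 3/2 + 8/3 + 25/6 + 6 + 49/6 + 32/3
 = 199/6

33.1667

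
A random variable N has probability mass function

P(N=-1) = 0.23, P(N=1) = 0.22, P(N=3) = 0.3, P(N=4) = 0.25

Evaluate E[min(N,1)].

0.54

E[min(N,1)] = Σ min(n,1)·P(N=n)
 = (-1)·0.23 + 1·0.22 + 1·0.3 + 1·0.25
 = (-0.23) + 0.22 + 0.3 + 0.25
 = 0.54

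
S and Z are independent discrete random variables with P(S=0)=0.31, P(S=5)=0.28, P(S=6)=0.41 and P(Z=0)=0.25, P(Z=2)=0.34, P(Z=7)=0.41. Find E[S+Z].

E[S+Z] = Σ_s Σ_z (s+z) · P(S=s)P(Z=z)
 = 0·0.0775 + 2·0.1054 + 7·0.1271 + 5·0.07 + 7·0.0952 + 12·0.1148 + 6·0.1025 + 8·0.1394 + 13·0.1681
 = 0 + 0.2108 + 0.8897 + 0.35 + 0.6664 + 1.3776 + 0.615 + 1.1152 + 2.1853
 = 7.41

7.41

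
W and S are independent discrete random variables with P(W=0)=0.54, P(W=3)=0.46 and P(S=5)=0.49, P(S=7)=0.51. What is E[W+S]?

7.4

E[W+S] = Σ_w Σ_s (w+s) · P(W=w)P(S=s)
 = 5·0.2646 + 7·0.2754 + 8·0.2254 + 10·0.2346
 = 1.323 + 1.9278 + 1.8032 + 2.346
 = 7.4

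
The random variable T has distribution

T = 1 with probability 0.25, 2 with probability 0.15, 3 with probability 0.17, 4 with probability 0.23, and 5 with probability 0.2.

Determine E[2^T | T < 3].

P(T < 3) = 0.25 + 0.15 = 0.4.
E[2^T | T < 3] = [2·0.25 + 4·0.15] / 0.4
 = 1.1 / 0.4
 = 11/4

2.75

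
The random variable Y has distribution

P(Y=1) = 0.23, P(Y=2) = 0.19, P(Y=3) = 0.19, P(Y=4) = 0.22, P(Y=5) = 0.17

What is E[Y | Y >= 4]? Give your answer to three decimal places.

4.436

P(Y >= 4) = 0.22 + 0.17 = 0.39.
E[Y | Y >= 4] = [4·0.22 + 5·0.17] / 0.39
 = 1.73 / 0.39
 = 173/39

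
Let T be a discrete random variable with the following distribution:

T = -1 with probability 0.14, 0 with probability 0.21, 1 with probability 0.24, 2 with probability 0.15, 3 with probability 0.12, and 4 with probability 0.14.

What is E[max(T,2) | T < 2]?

2

P(T < 2) = 0.14 + 0.21 + 0.24 = 0.59.
E[max(T,2) | T < 2] = [2·0.14 + 2·0.21 + 2·0.24] / 0.59
 = 1.18 / 0.59
 = 2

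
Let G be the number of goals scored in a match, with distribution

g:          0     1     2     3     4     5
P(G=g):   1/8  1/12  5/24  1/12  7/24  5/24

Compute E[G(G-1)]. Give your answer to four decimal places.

8.5833

E[G(G-1)] = Σ g(g-1)·P(G=g)
 = 0·1/8 + 0·1/12 + 2·5/24 + 6·1/12 + 12·7/24 + 20·5/24
 = 0 + 0 + 5/12 + 1/2 + 7/2 + 25/6
 = 103/12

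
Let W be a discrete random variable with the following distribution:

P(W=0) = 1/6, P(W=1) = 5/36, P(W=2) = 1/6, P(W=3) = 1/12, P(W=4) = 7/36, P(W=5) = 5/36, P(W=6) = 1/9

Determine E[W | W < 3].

P(W < 3) = 1/6 + 5/36 + 1/6 = 17/36.
E[W | W < 3] = [0·1/6 + 1·5/36 + 2·1/6] / (17/36)
 = 17/36 / (17/36)
 = 1

1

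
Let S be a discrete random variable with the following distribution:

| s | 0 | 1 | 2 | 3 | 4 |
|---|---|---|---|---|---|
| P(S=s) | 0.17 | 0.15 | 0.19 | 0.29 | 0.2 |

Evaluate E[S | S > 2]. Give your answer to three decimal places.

P(S > 2) = 0.29 + 0.2 = 0.49.
E[S | S > 2] = [3·0.29 + 4·0.2] / 0.49
 = 1.67 / 0.49
 = 167/49

3.408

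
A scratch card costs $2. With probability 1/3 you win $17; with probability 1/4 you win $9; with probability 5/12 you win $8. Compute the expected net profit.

9.25

E[payout] = 17·1/3 + 9·1/4 + 8·5/12
 = 17/3 + 9/4 + 10/3
 = 45/4
Net = 45/4 - 2 = 37/4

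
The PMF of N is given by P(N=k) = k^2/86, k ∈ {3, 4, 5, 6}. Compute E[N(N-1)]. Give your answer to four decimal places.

E[N(N-1)] = Σ n(n-1)·P(N=n)
 = 6·9/86 + 12·8/43 + 20·25/86 + 30·18/43
 = 27/43 + 96/43 + 250/43 + 540/43
 = 913/43

21.2326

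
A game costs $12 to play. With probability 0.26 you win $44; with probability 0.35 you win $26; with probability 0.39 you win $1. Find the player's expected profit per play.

E[payout] = 44·0.26 + 26·0.35 + 1·0.39
 = 11.44 + 9.1 + 0.39
 = 20.93
Net = 20.93 - 12 = 8.93

8.93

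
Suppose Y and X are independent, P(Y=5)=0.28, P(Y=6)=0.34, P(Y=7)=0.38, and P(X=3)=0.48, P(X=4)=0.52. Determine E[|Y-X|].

2.58

E[|Y-X|] = Σ_y Σ_x |y-x| · P(Y=y)P(X=x)
 = 2·0.1344 + 1·0.1456 + 3·0.1632 + 2·0.1768 + 4·0.1824 + 3·0.1976
 = 0.2688 + 0.1456 + 0.4896 + 0.3536 + 0.7296 + 0.5928
 = 2.58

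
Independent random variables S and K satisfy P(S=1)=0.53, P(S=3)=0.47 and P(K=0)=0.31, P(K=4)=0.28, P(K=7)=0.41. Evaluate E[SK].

7.7406

E[SK] = Σ_s Σ_k sk · P(S=s)P(K=k)
 = 0·0.1643 + 4·0.1484 + 7·0.2173 + 0·0.1457 + 12·0.1316 + 21·0.1927
 = 0 + 0.5936 + 1.5211 + 0 + 1.5792 + 4.0467
 = 7.7406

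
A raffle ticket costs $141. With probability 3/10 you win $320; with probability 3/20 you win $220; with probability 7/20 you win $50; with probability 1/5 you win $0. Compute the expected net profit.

5.5

E[payout] = 320·3/10 + 220·3/20 + 50·7/20 + 0·1/5
 = 96 + 33 + 35/2 + 0
 = 293/2
Net = 293/2 - 141 = 11/2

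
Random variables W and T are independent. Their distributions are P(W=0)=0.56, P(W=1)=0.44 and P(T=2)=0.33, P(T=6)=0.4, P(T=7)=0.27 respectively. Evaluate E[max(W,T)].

4.95

E[max(W,T)] = Σ_w Σ_t max(w,t) · P(W=w)P(T=t)
 = 2·0.1848 + 6·0.224 + 7·0.1512 + 2·0.1452 + 6·0.176 + 7·0.1188
 = 0.3696 + 1.344 + 1.0584 + 0.2904 + 1.056 + 0.8316
 = 4.95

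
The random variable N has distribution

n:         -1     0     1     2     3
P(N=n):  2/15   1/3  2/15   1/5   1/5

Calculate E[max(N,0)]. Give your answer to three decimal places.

E[max(N,0)] = Σ max(n,0)·P(N=n)
 = 0·2/15 + 0·1/3 + 1·2/15 + 2·1/5 + 3·1/5
 = 0 + 0 + 2/15 + 2/5 + 3/5
 = 17/15

1.133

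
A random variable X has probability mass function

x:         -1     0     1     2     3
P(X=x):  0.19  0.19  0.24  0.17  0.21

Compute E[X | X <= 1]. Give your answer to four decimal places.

P(X <= 1) = 0.19 + 0.19 + 0.24 = 0.62.
E[X | X <= 1] = [(-1)·0.19 + 0·0.19 + 1·0.24] / 0.62
 = 0.05 / 0.62
 = 5/62

0.0806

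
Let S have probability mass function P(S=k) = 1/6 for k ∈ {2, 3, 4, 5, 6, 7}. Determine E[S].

E[S] = Σ s·P(S=s)
 = 2·1/6 + 3·1/6 + 4·1/6 + 5·1/6 + 6·1/6 + 7·1/6
 = 1/3 + 1/2 + 2/3 + 5/6 + 1 + 7/6
 = 9/2

4.5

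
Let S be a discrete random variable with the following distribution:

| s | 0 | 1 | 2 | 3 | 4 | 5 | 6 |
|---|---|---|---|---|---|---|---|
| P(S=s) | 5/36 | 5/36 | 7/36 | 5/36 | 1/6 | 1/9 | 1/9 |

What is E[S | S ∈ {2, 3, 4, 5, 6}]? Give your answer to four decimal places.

3.7308

P(S ∈ {2, 3, 4, 5, 6}) = 7/36 + 5/36 + 1/6 + 1/9 + 1/9 = 13/18.
E[S | S ∈ {2, 3, 4, 5, 6}] = [2·7/36 + 3·5/36 + 4·1/6 + 5·1/9 + 6·1/9] / (13/18)
 = 97/36 / (13/18)
 = 97/26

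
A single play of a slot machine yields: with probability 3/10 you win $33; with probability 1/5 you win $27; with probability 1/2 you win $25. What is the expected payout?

27.8

E[payout] = 33·3/10 + 27·1/5 + 25·1/2
 = 99/10 + 27/5 + 25/2
 = 139/5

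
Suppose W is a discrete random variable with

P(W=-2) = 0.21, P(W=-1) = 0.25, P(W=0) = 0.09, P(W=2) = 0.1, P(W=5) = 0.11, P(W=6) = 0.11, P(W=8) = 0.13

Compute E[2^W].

E[2^W] = Σ 2^w·P(W=w)
 = 0.25·0.21 + 0.5·0.25 + 1·0.09 + 4·0.1 + 32·0.11 + 64·0.11 + 256·0.13
 = 0.0525 + 0.125 + 0.09 + 0.4 + 3.52 + 7.04 + 33.28
 = 44.5075

44.5075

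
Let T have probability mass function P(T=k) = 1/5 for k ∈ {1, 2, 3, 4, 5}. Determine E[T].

3

E[T] = Σ t·P(T=t)
 = 1·1/5 + 2·1/5 + 3·1/5 + 4·1/5 + 5·1/5
 = 1/5 + 2/5 + 3/5 + 4/5 + 1
 = 3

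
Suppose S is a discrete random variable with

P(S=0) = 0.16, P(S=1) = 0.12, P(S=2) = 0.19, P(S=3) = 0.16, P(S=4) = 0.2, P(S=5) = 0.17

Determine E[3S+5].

12.89

E[3S+5] = Σ (3s+5)·P(S=s)
 = 5·0.16 + 8·0.12 + 11·0.19 + 14·0.16 + 17·0.2 + 20·0.17
 = 0.8 + 0.96 + 2.09 + 2.24 + 3.4 + 3.4
 = 12.89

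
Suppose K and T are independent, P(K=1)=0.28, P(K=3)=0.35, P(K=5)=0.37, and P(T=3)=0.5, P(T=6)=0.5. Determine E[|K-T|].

E[|K-T|] = Σ_k Σ_t |k-t| · P(K=k)P(T=t)
 = 2·0.14 + 5·0.14 + 0·0.175 + 3·0.175 + 2·0.185 + 1·0.185
 = 0.28 + 0.7 + 0 + 0.525 + 0.37 + 0.185
 = 2.06

2.06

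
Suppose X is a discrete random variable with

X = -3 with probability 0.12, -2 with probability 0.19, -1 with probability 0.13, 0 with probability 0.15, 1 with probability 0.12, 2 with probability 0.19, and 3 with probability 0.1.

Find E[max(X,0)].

0.8

E[max(X,0)] = Σ max(x,0)·P(X=x)
 = 0·0.12 + 0·0.19 + 0·0.13 + 0·0.15 + 1·0.12 + 2·0.19 + 3·0.1
 = 0 + 0 + 0 + 0 + 0.12 + 0.38 + 0.3
 = 0.8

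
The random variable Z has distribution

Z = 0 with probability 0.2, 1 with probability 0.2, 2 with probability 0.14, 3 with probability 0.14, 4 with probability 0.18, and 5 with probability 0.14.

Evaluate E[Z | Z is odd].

2.75

P(Z is odd) = 0.2 + 0.14 + 0.14 = 0.48.
E[Z | Z is odd] = [1·0.2 + 3·0.14 + 5·0.14] / 0.48
 = 1.32 / 0.48
 = 11/4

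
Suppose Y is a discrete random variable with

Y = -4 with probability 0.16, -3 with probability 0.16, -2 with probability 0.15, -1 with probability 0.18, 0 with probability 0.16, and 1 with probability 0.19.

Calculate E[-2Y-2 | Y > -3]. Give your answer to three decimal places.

P(Y > -3) = 0.15 + 0.18 + 0.16 + 0.19 = 0.68.
E[-2Y-2 | Y > -3] = [2·0.15 + 0·0.18 + (-2)·0.16 + (-4)·0.19] / 0.68
 = -0.78 / 0.68
 = -39/34

-1.147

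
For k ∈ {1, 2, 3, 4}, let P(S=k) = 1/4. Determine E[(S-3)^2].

E[(S-3)^2] = Σ (s-3)^2·P(S=s)
 = 4·1/4 + 1·1/4 + 0·1/4 + 1·1/4
 = 1 + 1/4 + 0 + 1/4
 = 3/2

1.5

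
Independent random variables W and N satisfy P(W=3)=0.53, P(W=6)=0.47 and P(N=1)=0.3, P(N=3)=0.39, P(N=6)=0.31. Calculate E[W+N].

E[W+N] = Σ_w Σ_n (w+n) · P(W=w)P(N=n)
 = 4·0.159 + 6·0.2067 + 9·0.1643 + 7·0.141 + 9·0.1833 + 12·0.1457
 = 0.636 + 1.2402 + 1.4787 + 0.987 + 1.6497 + 1.7484
 = 7.74

7.74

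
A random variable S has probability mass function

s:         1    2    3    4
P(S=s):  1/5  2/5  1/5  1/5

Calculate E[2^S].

E[2^S] = Σ 2^s·P(S=s)
 = 2·1/5 + 4·2/5 + 8·1/5 + 16·1/5
 = 2/5 + 8/5 + 8/5 + 16/5
 = 34/5

6.8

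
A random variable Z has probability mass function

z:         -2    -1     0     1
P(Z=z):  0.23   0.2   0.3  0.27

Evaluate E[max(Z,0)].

0.27

E[max(Z,0)] = Σ max(z,0)·P(Z=z)
 = 0·0.23 + 0·0.2 + 0·0.3 + 1·0.27
 = 0 + 0 + 0 + 0.27
 = 0.27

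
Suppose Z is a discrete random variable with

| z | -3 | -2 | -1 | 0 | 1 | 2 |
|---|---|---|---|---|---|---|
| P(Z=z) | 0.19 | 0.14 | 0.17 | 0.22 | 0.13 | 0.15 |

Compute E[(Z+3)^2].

E[(Z+3)^2] = Σ (z+3)^2·P(Z=z)
 = 0·0.19 + 1·0.14 + 4·0.17 + 9·0.22 + 16·0.13 + 25·0.15
 = 0 + 0.14 + 0.68 + 1.98 + 2.08 + 3.75
 = 8.63

8.63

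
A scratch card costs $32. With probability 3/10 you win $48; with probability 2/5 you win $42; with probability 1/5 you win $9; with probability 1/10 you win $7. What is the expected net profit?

1.7

E[payout] = 48·3/10 + 42·2/5 + 9·1/5 + 7·1/10
 = 72/5 + 84/5 + 9/5 + 7/10
 = 337/10
Net = 337/10 - 32 = 17/10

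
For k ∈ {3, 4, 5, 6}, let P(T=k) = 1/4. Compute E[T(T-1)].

17

E[T(T-1)] = Σ t(t-1)·P(T=t)
 = 6·1/4 + 12·1/4 + 20·1/4 + 30·1/4
 = 3/2 + 3 + 5 + 15/2
 = 17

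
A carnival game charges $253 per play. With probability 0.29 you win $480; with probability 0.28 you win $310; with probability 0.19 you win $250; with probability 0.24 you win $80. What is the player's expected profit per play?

E[payout] = 480·0.29 + 310·0.28 + 250·0.19 + 80·0.24
 = 139.2 + 86.8 + 47.5 + 19.2
 = 292.7
Net = 292.7 - 253 = 39.7

39.7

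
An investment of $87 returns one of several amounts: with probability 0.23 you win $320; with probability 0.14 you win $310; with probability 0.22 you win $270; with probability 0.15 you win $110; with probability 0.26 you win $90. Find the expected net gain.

E[payout] = 320·0.23 + 310·0.14 + 270·0.22 + 110·0.15 + 90·0.26
 = 73.6 + 43.4 + 59.4 + 16.5 + 23.4
 = 216.3
Net = 216.3 - 87 = 129.3

129.3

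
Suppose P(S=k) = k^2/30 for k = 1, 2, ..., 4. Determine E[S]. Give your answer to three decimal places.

3.333

E[S] = Σ s·P(S=s)
 = 1·1/30 + 2·2/15 + 3·3/10 + 4·8/15
 = 1/30 + 4/15 + 9/10 + 32/15
 = 10/3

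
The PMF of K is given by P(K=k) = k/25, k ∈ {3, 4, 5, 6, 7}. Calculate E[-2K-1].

-11.8

E[-2K-1] = Σ (-2k-1)·P(K=k)
 = (-7)·3/25 + (-9)·4/25 + (-11)·1/5 + (-13)·6/25 + (-15)·7/25
 = (-21/25) + (-36/25) + (-11/5) + (-78/25) + (-21/5)
 = -59/5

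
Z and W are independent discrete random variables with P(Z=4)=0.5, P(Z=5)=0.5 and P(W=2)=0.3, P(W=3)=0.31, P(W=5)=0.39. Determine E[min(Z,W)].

E[min(Z,W)] = Σ_z Σ_w min(z,w) · P(Z=z)P(W=w)
 = 2·0.15 + 3·0.155 + 4·0.195 + 2·0.15 + 3·0.155 + 5·0.195
 = 0.3 + 0.465 + 0.78 + 0.3 + 0.465 + 0.975
 = 3.285

3.285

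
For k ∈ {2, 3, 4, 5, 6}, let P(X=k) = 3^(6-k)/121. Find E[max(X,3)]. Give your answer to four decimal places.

3.1488

E[max(X,3)] = Σ max(x,3)·P(X=x)
 = 3·81/121 + 3·27/121 + 4·9/121 + 5·3/121 + 6·1/121
 = 243/121 + 81/121 + 36/121 + 15/121 + 6/121
 = 381/121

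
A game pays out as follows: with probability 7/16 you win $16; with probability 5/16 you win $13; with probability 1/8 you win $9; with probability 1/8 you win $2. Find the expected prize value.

12.4375

E[payout] = 16·7/16 + 13·5/16 + 9·1/8 + 2·1/8
 = 7 + 65/16 + 9/8 + 1/4
 = 199/16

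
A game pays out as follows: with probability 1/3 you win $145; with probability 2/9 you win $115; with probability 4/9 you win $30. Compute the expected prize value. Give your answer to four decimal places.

E[payout] = 145·1/3 + 115·2/9 + 30·4/9
 = 145/3 + 230/9 + 40/3
 = 785/9

87.2222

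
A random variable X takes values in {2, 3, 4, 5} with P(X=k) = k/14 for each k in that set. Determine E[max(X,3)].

E[max(X,3)] = Σ max(x,3)·P(X=x)
 = 3·1/7 + 3·3/14 + 4·2/7 + 5·5/14
 = 3/7 + 9/14 + 8/7 + 25/14
 = 4

4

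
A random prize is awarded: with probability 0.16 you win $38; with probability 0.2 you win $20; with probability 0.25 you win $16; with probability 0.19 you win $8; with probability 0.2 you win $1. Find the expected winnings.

E[payout] = 38·0.16 + 20·0.2 + 16·0.25 + 8·0.19 + 1·0.2
 = 6.08 + 4 + 4 + 1.52 + 0.2
 = 15.8

15.8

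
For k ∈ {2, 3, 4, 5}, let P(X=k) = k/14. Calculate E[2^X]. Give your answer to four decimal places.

E[2^X] = Σ 2^x·P(X=x)
 = 4·1/7 + 8·3/14 + 16·2/7 + 32·5/14
 = 4/7 + 12/7 + 32/7 + 80/7
 = 128/7

18.2857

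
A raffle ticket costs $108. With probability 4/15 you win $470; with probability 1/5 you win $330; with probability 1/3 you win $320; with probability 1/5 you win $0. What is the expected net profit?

E[payout] = 470·4/15 + 330·1/5 + 320·1/3 + 0·1/5
 = 376/3 + 66 + 320/3 + 0
 = 298
Net = 298 - 108 = 190

190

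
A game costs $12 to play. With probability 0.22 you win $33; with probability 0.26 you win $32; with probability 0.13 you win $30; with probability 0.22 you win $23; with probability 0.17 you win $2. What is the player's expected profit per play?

E[payout] = 33·0.22 + 32·0.26 + 30·0.13 + 23·0.22 + 2·0.17
 = 7.26 + 8.32 + 3.9 + 5.06 + 0.34
 = 24.88
Net = 24.88 - 12 = 12.88

12.88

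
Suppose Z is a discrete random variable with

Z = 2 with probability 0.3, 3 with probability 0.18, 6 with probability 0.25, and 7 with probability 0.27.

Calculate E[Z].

4.53

E[Z] = Σ z·P(Z=z)
 = 2·0.3 + 3·0.18 + 6·0.25 + 7·0.27
 = 0.6 + 0.54 + 1.5 + 1.89
 = 4.53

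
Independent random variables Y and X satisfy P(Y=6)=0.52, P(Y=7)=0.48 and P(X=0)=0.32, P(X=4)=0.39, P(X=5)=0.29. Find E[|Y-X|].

E[|Y-X|] = Σ_y Σ_x |y-x| · P(Y=y)P(X=x)
 = 6·0.1664 + 2·0.2028 + 1·0.1508 + 7·0.1536 + 3·0.1872 + 2·0.1392
 = 0.9984 + 0.4056 + 0.1508 + 1.0752 + 0.5616 + 0.2784
 = 3.47

3.47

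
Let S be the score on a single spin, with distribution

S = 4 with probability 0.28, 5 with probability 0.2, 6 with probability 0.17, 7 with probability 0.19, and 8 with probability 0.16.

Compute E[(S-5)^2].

E[(S-5)^2] = Σ (s-5)^2·P(S=s)
 = 1·0.28 + 0·0.2 + 1·0.17 + 4·0.19 + 9·0.16
 = 0.28 + 0 + 0.17 + 0.76 + 1.44
 = 2.65

2.65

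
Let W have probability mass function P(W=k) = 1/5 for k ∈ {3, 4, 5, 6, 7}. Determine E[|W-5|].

E[|W-5|] = Σ |w-5|·P(W=w)
 = 2·1/5 + 1·1/5 + 0·1/5 + 1·1/5 + 2·1/5
 = 2/5 + 1/5 + 0 + 1/5 + 2/5
 = 6/5

1.2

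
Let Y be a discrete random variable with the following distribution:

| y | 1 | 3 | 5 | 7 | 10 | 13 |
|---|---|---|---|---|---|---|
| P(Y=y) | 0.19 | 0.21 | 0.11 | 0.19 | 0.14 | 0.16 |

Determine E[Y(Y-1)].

E[Y(Y-1)] = Σ y(y-1)·P(Y=y)
 = 0·0.19 + 6·0.21 + 20·0.11 + 42·0.19 + 90·0.14 + 156·0.16
 = 0 + 1.26 + 2.2 + 7.98 + 12.6 + 24.96
 = 49

49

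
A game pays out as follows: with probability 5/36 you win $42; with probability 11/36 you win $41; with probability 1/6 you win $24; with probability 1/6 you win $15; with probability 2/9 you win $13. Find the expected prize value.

E[payout] = 42·5/36 + 41·11/36 + 24·1/6 + 15·1/6 + 13·2/9
 = 35/6 + 451/36 + 4 + 5/2 + 26/9
 = 111/4

27.75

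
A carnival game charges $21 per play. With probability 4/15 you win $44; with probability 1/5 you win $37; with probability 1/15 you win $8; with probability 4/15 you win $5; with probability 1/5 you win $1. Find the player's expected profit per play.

E[payout] = 44·4/15 + 37·1/5 + 8·1/15 + 5·4/15 + 1·1/5
 = 176/15 + 37/5 + 8/15 + 4/3 + 1/5
 = 106/5
Net = 106/5 - 21 = 1/5

0.2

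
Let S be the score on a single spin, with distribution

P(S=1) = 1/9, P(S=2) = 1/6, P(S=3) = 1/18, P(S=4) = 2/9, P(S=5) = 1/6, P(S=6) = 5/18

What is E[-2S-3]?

-11

E[-2S-3] = Σ (-2s-3)·P(S=s)
 = (-5)·1/9 + (-7)·1/6 + (-9)·1/18 + (-11)·2/9 + (-13)·1/6 + (-15)·5/18
 = (-5/9) + (-7/6) + (-1/2) + (-22/9) + (-13/6) + (-25/6)
 = -11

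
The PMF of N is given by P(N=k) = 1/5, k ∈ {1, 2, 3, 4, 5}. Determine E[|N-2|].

1.4

E[|N-2|] = Σ |n-2|·P(N=n)
 = 1·1/5 + 0·1/5 + 1·1/5 + 2·1/5 + 3·1/5
 = 1/5 + 0 + 1/5 + 2/5 + 3/5
 = 7/5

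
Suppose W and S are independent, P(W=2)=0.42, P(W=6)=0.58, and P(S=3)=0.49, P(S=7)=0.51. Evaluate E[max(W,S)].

5.8926

E[max(W,S)] = Σ_w Σ_s max(w,s) · P(W=w)P(S=s)
 = 3·0.2058 + 7·0.2142 + 6·0.2842 + 7·0.2958
 = 0.6174 + 1.4994 + 1.7052 + 2.0706
 = 5.8926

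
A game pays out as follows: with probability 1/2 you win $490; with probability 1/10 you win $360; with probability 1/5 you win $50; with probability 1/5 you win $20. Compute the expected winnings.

295

E[payout] = 490·1/2 + 360·1/10 + 50·1/5 + 20·1/5
 = 245 + 36 + 10 + 4
 = 295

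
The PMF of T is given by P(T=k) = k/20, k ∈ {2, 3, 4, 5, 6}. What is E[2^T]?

32

E[2^T] = Σ 2^t·P(T=t)
 = 4·1/10 + 8·3/20 + 16·1/5 + 32·1/4 + 64·3/10
 = 2/5 + 6/5 + 16/5 + 8 + 96/5
 = 32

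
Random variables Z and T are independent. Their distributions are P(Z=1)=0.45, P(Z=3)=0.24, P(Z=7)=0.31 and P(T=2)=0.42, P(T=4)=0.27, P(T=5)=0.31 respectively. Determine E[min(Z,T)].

2.1449

E[min(Z,T)] = Σ_z Σ_t min(z,t) · P(Z=z)P(T=t)
 = 1·0.189 + 1·0.1215 + 1·0.1395 + 2·0.1008 + 3·0.0648 + 3·0.0744 + 2·0.1302 + 4·0.0837 + 5·0.0961
 = 0.189 + 0.1215 + 0.1395 + 0.2016 + 0.1944 + 0.2232 + 0.2604 + 0.3348 + 0.4805
 = 2.1449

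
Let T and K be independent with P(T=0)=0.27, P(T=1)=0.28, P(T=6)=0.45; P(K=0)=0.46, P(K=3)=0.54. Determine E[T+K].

4.6

E[T+K] = Σ_t Σ_k (t+k) · P(T=t)P(K=k)
 = 0·0.1242 + 3·0.1458 + 1·0.1288 + 4·0.1512 + 6·0.207 + 9·0.243
 = 0 + 0.4374 + 0.1288 + 0.6048 + 1.242 + 2.187
 = 4.6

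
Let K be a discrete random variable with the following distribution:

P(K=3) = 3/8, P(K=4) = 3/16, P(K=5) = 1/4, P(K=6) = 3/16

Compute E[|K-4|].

1

E[|K-4|] = Σ |k-4|·P(K=k)
 = 1·3/8 + 0·3/16 + 1·1/4 + 2·3/16
 = 3/8 + 0 + 1/4 + 3/8
 = 1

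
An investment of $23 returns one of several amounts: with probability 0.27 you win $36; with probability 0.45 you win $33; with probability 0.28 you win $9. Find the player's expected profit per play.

4.09

E[payout] = 36·0.27 + 33·0.45 + 9·0.28
 = 9.72 + 14.85 + 2.52
 = 27.09
Net = 27.09 - 23 = 4.09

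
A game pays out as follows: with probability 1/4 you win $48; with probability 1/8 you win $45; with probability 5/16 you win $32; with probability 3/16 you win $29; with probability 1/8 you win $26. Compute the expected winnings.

E[payout] = 48·1/4 + 45·1/8 + 32·5/16 + 29·3/16 + 26·1/8
 = 12 + 45/8 + 10 + 87/16 + 13/4
 = 581/16

36.3125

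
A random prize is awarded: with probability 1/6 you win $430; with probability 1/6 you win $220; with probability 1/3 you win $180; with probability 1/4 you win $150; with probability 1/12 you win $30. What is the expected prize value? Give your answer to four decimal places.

208.3333

E[payout] = 430·1/6 + 220·1/6 + 180·1/3 + 150·1/4 + 30·1/12
 = 215/3 + 110/3 + 60 + 75/2 + 5/2
 = 625/3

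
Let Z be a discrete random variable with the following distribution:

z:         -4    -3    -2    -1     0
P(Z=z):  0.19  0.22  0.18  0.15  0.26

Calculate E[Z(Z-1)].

E[Z(Z-1)] = Σ z(z-1)·P(Z=z)
 = 20·0.19 + 12·0.22 + 6·0.18 + 2·0.15 + 0·0.26
 = 3.8 + 2.64 + 1.08 + 0.3 + 0
 = 7.82

7.82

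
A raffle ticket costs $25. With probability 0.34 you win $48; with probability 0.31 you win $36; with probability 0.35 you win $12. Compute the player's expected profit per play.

6.68

E[payout] = 48·0.34 + 36·0.31 + 12·0.35
 = 16.32 + 11.16 + 4.2
 = 31.68
Net = 31.68 - 25 = 6.68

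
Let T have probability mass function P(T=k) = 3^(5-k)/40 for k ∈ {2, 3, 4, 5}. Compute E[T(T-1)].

4.1

E[T(T-1)] = Σ t(t-1)·P(T=t)
 = 2·27/40 + 6·9/40 + 12·3/40 + 20·1/40
 = 27/20 + 27/20 + 9/10 + 1/2
 = 41/10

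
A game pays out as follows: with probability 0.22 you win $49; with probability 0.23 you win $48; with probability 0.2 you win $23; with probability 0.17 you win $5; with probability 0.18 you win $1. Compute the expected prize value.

27.45

E[payout] = 49·0.22 + 48·0.23 + 23·0.2 + 5·0.17 + 1·0.18
 = 10.78 + 11.04 + 4.6 + 0.85 + 0.18
 = 27.45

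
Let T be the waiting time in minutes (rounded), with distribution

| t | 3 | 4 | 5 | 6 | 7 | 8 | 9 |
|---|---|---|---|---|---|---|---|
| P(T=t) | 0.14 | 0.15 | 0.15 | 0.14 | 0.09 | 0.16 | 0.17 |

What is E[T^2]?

E[T^2] = Σ t^2·P(T=t)
 = 9·0.14 + 16·0.15 + 25·0.15 + 36·0.14 + 49·0.09 + 64·0.16 + 81·0.17
 = 1.26 + 2.4 + 3.75 + 5.04 + 4.41 + 10.24 + 13.77
 = 40.87

40.87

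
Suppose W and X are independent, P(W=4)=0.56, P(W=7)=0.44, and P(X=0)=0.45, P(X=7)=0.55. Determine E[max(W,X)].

6.244

E[max(W,X)] = Σ_w Σ_x max(w,x) · P(W=w)P(X=x)
 = 4·0.252 + 7·0.308 + 7·0.198 + 7·0.242
 = 1.008 + 2.156 + 1.386 + 1.694
 = 6.244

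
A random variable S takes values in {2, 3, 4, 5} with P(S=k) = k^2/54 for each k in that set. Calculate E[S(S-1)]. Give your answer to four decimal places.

E[S(S-1)] = Σ s(s-1)·P(S=s)
 = 2·2/27 + 6·1/6 + 12·8/27 + 20·25/54
 = 4/27 + 1 + 32/9 + 250/27
 = 377/27

13.9630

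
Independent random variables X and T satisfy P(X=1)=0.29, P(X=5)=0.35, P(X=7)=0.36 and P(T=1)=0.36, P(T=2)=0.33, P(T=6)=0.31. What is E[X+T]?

7.44

E[X+T] = Σ_x Σ_t (x+t) · P(X=x)P(T=t)
 = 2·0.1044 + 3·0.0957 + 7·0.0899 + 6·0.126 + 7·0.1155 + 11·0.1085 + 8·0.1296 + 9·0.1188 + 13·0.1116
 = 0.2088 + 0.2871 + 0.6293 + 0.756 + 0.8085 + 1.1935 + 1.0368 + 1.0692 + 1.4508
 = 7.44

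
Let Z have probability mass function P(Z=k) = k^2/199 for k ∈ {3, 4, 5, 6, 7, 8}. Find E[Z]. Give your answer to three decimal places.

E[Z] = Σ z·P(Z=z)
 = 3·9/199 + 4·16/199 + 5·25/199 + 6·36/199 + 7·49/199 + 8·64/199
 = 27/199 + 64/199 + 125/199 + 216/199 + 343/199 + 512/199
 = 1287/199

6.467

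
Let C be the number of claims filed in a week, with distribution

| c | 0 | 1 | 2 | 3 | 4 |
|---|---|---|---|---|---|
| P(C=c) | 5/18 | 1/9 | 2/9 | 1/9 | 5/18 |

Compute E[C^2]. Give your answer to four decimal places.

6.4444

E[C^2] = Σ c^2·P(C=c)
 = 0·5/18 + 1·1/9 + 4·2/9 + 9·1/9 + 16·5/18
 = 0 + 1/9 + 8/9 + 1 + 40/9
 = 58/9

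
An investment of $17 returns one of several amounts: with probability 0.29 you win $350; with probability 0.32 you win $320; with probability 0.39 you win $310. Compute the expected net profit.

E[payout] = 350·0.29 + 320·0.32 + 310·0.39
 = 101.5 + 102.4 + 120.9
 = 324.8
Net = 324.8 - 17 = 307.8

307.8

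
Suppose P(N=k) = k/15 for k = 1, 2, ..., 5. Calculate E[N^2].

E[N^2] = Σ n^2·P(N=n)
 = 1·1/15 + 4·2/15 + 9·1/5 + 16·4/15 + 25·1/3
 = 1/15 + 8/15 + 9/5 + 64/15 + 25/3
 = 15

15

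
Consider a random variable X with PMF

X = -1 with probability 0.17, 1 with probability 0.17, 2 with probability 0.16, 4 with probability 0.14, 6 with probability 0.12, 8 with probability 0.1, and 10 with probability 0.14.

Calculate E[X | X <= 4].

1.375

P(X <= 4) = 0.17 + 0.17 + 0.16 + 0.14 = 0.64.
E[X | X <= 4] = [(-1)·0.17 + 1·0.17 + 2·0.16 + 4·0.14] / 0.64
 = 0.88 / 0.64
 = 11/8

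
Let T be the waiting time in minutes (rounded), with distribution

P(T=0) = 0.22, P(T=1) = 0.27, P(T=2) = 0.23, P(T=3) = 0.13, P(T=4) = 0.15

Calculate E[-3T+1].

-4.16

E[-3T+1] = Σ (-3t+1)·P(T=t)
 = 1·0.22 + (-2)·0.27 + (-5)·0.23 + (-8)·0.13 + (-11)·0.15
 = 0.22 + (-0.54) + (-1.15) + (-1.04) + (-1.65)
 = -4.16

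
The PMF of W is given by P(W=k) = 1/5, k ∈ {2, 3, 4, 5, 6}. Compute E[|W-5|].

1.4

E[|W-5|] = Σ |w-5|·P(W=w)
 = 3·1/5 + 2·1/5 + 1·1/5 + 0·1/5 + 1·1/5
 = 3/5 + 2/5 + 1/5 + 0 + 1/5
 = 7/5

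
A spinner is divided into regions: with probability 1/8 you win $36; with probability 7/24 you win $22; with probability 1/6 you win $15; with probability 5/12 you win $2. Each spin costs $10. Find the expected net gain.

E[payout] = 36·1/8 + 22·7/24 + 15·1/6 + 2·5/12
 = 9/2 + 77/12 + 5/2 + 5/6
 = 57/4
Net = 57/4 - 10 = 17/4

4.25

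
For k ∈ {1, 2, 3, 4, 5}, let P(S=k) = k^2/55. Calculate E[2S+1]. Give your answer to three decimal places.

E[2S+1] = Σ (2s+1)·P(S=s)
 = 3·1/55 + 5·4/55 + 7·9/55 + 9·16/55 + 11·5/11
 = 3/55 + 4/11 + 63/55 + 144/55 + 5
 = 101/11

9.182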